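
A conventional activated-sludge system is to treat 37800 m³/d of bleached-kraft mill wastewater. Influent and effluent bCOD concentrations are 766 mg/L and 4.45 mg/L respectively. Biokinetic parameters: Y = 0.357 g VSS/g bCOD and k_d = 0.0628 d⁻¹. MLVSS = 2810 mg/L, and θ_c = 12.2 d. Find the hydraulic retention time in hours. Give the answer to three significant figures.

τ ≈ 16.0 h

Rearranging the biomass balance for a CMAS with decay, V = Y·Q·ΔS·θ_c / [X·(1+k_d θ_c)] = 0.357 × 37800 × (766 − 4.45) × 12.2 / [2810 × (1 + 0.0628 × 12.2)] = 1.25×10^8 / 4963 = 25263 m³.
τ = V/Q = 25263/37800 = 0.6683 d, or 16.04 h.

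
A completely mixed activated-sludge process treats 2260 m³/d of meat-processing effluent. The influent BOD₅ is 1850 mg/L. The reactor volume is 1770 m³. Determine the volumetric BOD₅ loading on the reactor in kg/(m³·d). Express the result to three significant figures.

Volumetric loading L_v = Q·S₀ / V = 2260 × 1850 g/m³ / 1770 m³ = 2362 g/(m³·d) = 2.362 kg BOD₅/(m³·d).

L_v ≈ 2.36 kg BOD₅/(m³·d)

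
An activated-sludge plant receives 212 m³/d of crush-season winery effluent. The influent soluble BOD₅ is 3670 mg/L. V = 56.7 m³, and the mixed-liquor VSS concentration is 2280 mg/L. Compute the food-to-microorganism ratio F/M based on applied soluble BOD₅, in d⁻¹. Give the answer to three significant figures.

F/M = Q·S₀ / (V·X) = 212 × 3670 / (56.70 × 2280) = 6.018 g soluble BOD₅·(g VSS·d)⁻¹.

F/M ≈ 6.02 d⁻¹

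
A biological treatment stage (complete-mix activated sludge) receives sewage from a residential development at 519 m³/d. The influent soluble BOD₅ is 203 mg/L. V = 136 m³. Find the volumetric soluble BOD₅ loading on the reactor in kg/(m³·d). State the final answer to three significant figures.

L_v ≈ 0.775 kg soluble BOD₅/(m³·d)

Applied soluble BOD₅ load per unit volume = Q·S₀/V = (519 × 203/1000)/136.0 = 0.7747 kg soluble BOD₅·m⁻³·d⁻¹.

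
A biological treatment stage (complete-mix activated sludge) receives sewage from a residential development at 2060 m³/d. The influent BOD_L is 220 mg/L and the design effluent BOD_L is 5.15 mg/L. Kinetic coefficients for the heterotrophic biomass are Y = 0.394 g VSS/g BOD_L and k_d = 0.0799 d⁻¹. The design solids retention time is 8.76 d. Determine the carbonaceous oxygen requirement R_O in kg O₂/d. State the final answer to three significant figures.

Correct the yield for decay: Y_obs = Y/(1 + k_d θ_c) = 0.394 / (1 + 0.0799 × 8.76) = 0.394 / 1.700 = 0.2318.
Substrate removed = Q·(S₀ − S) = 2060 m³/d × (220 − 5.15) g/m³ = 4.43×10^5 g/d = 442.6 kg/d.
P_X = Y_obs·Q·(S₀ − S) = 0.2318 × 442.6 = 102.6 kg VSS/d.
R_O = Q·(S₀ − S) − 1.42·P_X = 442.6 − 1.42 × 102.6 = 296.9 kg O₂/d.

R_O ≈ 297 kg O₂/d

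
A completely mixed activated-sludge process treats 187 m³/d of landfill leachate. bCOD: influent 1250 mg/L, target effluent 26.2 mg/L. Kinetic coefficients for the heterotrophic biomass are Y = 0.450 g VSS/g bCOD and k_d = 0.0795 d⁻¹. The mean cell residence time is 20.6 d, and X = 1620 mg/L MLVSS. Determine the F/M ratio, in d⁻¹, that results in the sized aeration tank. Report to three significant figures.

F/M ≈ 0.291 d⁻¹

Rearranging the biomass balance for a CMAS with decay, V = Y·Q·ΔS·θ_c / [X·(1+k_d θ_c)] = 0.450 × 187 × (1250 − 26.2) × 20.6 / [1620 × (1 + 0.0795 × 20.6)] = 2.12×10^6 / 4273 = 496.5 m³.
F/M = Q·S₀ / (V·X) = 187 × 1250 / (496.5 × 1620) = 0.2906 g bCOD·(g VSS·d)⁻¹.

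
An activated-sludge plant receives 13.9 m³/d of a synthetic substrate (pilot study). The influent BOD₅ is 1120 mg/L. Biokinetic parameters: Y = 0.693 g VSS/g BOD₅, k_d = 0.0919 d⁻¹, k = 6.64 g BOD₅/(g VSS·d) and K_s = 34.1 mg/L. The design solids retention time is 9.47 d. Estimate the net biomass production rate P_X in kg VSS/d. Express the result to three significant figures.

P_X ≈ 5.76 kg VSS/d

Effluent substrate depends only on kinetics and SRT: S = K_s(1 + k_d θ_c) / [θ_c(Yk − k_d) − 1] = 34.1 × (1 + 0.0919 × 9.47) / [9.47 × (0.693 × 6.64 − 0.0919) − 1] = 63.78 / 41.71 = 1.529 mg/L.
Correct the yield for decay: Y_obs = Y/(1 + k_d θ_c) = 0.693 / (1 + 0.0919 × 9.47) = 0.693 / 1.870 = 0.3705.
ΔS = 1120 − 1.53 = 1118 mg/L, so the substrate removal rate is 13.9 × 1118/1000 = 15.55 kg BOD₅/d.
So the net sludge growth is P_X = 0.3705 × 15.55 = 5.761 kg VSS/d.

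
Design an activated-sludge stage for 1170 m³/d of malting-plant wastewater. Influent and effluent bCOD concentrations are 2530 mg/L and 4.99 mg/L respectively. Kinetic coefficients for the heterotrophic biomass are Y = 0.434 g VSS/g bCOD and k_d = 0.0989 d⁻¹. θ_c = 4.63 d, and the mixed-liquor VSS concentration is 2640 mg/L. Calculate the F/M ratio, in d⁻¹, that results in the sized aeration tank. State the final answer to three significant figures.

Rearranging the biomass balance for a CMAS with decay, V = Y·Q·ΔS·θ_c / [X·(1+k_d θ_c)] = 0.434 × 1170 × (2530 − 4.99) × 4.63 / [2640 × (1 + 0.0989 × 4.63)] = 5.94×10^6 / 3849 = 1542 m³.
Food-to-microorganism ratio F/M = Q S₀ / (V X) = 1170 × 2530 / (1542 × 2640) = 0.7270 d⁻¹.

F/M ≈ 0.727 d⁻¹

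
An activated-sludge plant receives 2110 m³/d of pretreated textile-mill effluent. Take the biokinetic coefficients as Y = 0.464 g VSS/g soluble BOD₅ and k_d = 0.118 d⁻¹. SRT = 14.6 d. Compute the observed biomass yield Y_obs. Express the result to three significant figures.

Y_obs ≈ 0.170 g VSS/g soluble BOD₅

Correct the yield for decay: Y_obs = Y/(1 + k_d θ_c) = 0.464 / (1 + 0.118 × 14.6) = 0.464 / 2.723 = 0.1704.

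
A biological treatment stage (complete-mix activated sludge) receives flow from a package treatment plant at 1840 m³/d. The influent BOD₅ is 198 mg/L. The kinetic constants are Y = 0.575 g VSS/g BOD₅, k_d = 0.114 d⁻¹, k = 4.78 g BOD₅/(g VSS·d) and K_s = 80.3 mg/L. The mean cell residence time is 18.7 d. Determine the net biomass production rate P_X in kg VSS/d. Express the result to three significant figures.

P_X ≈ 65.1 kg VSS/d

Effluent substrate depends only on kinetics and SRT: S = K_s(1 + k_d θ_c) / [θ_c(Yk − k_d) − 1] = 80.3 × (1 + 0.114 × 18.7) / [18.7 × (0.575 × 4.78 − 0.114) − 1] = 251.5 / 48.27 = 5.210 mg/L.
Y_obs = Y / (1 + k_d θ_c) = 0.575 / (1 + 0.114 × 18.7) = 0.575 / 3.132 = 0.1836.
ΔS = 198 − 5.21 = 192.8 mg/L, so the substrate removal rate is 1840 × 192.8/1000 = 354.7 kg BOD₅/d.
P_X = Y_obs · Q(S₀ − S) = 0.1836 × 354.7 = 65.13 kg VSS/d.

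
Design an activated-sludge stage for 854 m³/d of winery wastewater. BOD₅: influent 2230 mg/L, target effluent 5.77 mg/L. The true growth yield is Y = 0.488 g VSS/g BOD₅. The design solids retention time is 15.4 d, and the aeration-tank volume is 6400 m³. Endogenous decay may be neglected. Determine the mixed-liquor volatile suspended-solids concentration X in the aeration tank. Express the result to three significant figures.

Without decay, X = Y Q (S₀−S) θ_c / V = 0.488 × 854 × (2230 − 5.77) × 15.4 / 6400 = 2230 mg/L.

X ≈ 2230 mg/L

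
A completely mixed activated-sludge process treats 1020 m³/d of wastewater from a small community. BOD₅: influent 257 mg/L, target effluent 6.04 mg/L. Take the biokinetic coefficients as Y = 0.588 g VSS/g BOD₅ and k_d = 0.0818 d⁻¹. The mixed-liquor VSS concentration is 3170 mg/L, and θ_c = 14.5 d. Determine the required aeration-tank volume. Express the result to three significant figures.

From the SRT design equation V = Y Q (S₀−S) θ_c / [X (1 + k_d θ_c)] = 0.588 × 1020 × (257 − 6.04) × 14.5 / [3170 × (1 + 0.0818 × 14.5)] = 2.18×10^6 / 6930 = 314.9 m³.

V ≈ 315 m³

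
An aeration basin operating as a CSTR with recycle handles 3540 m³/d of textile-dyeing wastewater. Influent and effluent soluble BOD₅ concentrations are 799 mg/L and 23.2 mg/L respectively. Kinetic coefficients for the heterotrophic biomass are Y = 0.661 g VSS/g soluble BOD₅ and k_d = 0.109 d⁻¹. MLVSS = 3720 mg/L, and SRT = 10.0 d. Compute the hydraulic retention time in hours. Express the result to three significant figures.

τ ≈ 15.8 h

From the SRT design equation V = Y Q (S₀−S) θ_c / [X (1 + k_d θ_c)] = 0.661 × 3540 × (799 − 23.2) × 10.0 / [3720 × (1 + 0.109 × 10.0)] = 1.82×10^7 / 7775 = 2335 m³.
HRT = V/Q = 2335 m³ / 3540 m³·d⁻¹ = 0.6596 d × 24 = 15.83 h.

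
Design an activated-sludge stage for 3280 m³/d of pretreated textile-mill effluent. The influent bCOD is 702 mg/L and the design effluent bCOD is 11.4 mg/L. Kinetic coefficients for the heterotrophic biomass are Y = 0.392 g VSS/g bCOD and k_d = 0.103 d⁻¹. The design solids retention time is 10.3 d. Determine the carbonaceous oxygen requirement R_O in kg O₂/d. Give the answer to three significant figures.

Observed yield with endogenous decay: Y_obs = Y / (1 + k_d·θ_c) = 0.392 / (1 + 0.103 × 10.3) = 0.392 / 2.061 = 0.1902 g VSS/g bCOD.
ΔS = 702 − 11.4 = 690.6 mg/L, so the substrate removal rate is 3280 × 690.6/1000 = 2265 kg bCOD/d.
P_X = Y_obs·Q·(S₀ − S) = 0.1902 × 2265 = 430.9 kg VSS/d.
Carbonaceous O₂ demand = substrate oxidised − cell-mass equivalent = 2265 − 1.42 × 430.9 = 1653 kg O₂/d.

R_O ≈ 1650 kg O₂/d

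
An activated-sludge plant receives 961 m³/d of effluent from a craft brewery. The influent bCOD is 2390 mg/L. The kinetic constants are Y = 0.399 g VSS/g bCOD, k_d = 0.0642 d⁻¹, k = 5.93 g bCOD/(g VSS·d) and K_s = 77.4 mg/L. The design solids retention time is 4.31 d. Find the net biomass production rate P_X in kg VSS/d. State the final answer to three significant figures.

P_X ≈ 714 kg VSS/d

Effluent substrate depends only on kinetics and SRT: S = K_s(1 + k_d θ_c) / [θ_c(Yk − k_d) − 1] = 77.4 × (1 + 0.0642 × 4.31) / [4.31 × (0.399 × 5.93 − 0.0642) − 1] = 98.82 / 8.921 = 11.08 mg/L.
Observed yield with endogenous decay: Y_obs = Y / (1 + k_d·θ_c) = 0.399 / (1 + 0.0642 × 4.31) = 0.399 / 1.277 = 0.3125 g VSS/g bCOD.
Q·(S₀ − S) = 961 × (2390 − 11.1) × 10⁻³ = 2286 kg/d removed.
So the net sludge growth is P_X = 0.3125 × 2286 = 714.5 kg VSS/d.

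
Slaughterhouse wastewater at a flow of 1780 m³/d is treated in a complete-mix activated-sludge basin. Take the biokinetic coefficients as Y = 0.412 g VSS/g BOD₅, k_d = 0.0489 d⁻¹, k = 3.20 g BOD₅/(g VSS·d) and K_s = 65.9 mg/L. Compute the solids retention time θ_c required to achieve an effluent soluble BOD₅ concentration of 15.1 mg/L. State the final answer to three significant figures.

At the target effluent, Y k S/(K_s+S) = 0.412×3.20×15.1/81.00 = 0.2458 d⁻¹.
Then 1/θ_c = μ − k_d = 0.2458 − 0.0489 = 0.1969 d⁻¹, giving θ_c = 5.079 d.

θ_c ≈ 5.08 d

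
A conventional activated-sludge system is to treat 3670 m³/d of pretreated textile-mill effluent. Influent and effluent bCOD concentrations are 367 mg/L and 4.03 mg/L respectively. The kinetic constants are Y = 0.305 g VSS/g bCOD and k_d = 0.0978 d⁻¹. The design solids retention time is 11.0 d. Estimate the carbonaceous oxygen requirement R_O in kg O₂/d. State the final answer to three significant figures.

Correct the yield for decay: Y_obs = Y/(1 + k_d θ_c) = 0.305 / (1 + 0.0978 × 11.0) = 0.305 / 2.076 = 0.1469.
Mass of bCOD removed per day: Q(S₀ − S) = 3670 × 363.0 g/m³ = 1332 kg/d.
P_X = Y_obs·Q·(S₀ − S) = 0.1469 × 1332 = 195.7 kg VSS/d.
R_O = Q·(S₀ − S) − 1.42·P_X = 1332 − 1.42 × 195.7 = 1054 kg O₂/d.

R_O ≈ 1050 kg O₂/d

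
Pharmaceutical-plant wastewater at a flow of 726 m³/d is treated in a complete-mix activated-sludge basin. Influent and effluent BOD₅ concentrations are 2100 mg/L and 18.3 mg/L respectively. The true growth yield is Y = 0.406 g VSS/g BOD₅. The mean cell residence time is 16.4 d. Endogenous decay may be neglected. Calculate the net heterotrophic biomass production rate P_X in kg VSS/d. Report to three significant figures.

P_X ≈ 614 kg VSS/d

Since k_d ≈ 0, Y_obs = Y = 0.406 g VSS/g BOD₅.
ΔS = 2100 − 18.3 = 2082 mg/L, so the substrate removal rate is 726 × 2082/1000 = 1511 kg BOD₅/d.
Net biomass production P_X = Y_obs × Q·(S₀ − S) = 0.4060 × 1511 = 613.6 kg VSS/d.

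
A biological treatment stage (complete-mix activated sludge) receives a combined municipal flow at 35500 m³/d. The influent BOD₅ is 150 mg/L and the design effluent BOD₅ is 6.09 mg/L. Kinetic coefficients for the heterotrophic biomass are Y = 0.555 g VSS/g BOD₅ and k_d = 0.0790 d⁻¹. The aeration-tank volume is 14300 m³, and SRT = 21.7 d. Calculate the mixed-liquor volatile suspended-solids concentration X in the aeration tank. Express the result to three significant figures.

From V·X·(1 + k_d·θ_c) = Y·Q·(S₀ − S)·θ_c: X = 0.555 × 35500 × (150 − 6.09) × 21.7 / [14300 × (1 + 0.0790 × 21.7)] = 1585 mg/L.

X ≈ 1590 mg/L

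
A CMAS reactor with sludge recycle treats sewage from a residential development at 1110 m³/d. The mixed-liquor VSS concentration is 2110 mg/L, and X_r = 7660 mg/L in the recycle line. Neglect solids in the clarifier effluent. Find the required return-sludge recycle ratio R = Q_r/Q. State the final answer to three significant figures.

R = Q_r/Q = X/(X_r − X) = 2110 / (7660 − 2110) = 0.3802.

R ≈ 0.380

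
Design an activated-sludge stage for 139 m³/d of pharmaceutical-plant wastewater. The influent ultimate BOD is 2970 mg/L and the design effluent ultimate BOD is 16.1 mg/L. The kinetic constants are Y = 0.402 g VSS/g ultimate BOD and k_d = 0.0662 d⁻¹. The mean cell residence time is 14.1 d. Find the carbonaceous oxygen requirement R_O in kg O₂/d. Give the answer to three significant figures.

R_O ≈ 289 kg O₂/d

Y_obs = Y / (1 + k_d θ_c) = 0.402 / (1 + 0.0662 × 14.1) = 0.402 / 1.933 = 0.2079.
Q·(S₀ − S) = 139 × (2970 − 16.1) × 10⁻³ = 410.6 kg/d removed.
P_X = Y_obs·Q·(S₀ − S) = 0.2079 × 410.6 = 85.37 kg VSS/d.
R_O = Q·ΔS − 1.42 P_X = 410.6 − 121.2 = 289.4 kg O₂/d.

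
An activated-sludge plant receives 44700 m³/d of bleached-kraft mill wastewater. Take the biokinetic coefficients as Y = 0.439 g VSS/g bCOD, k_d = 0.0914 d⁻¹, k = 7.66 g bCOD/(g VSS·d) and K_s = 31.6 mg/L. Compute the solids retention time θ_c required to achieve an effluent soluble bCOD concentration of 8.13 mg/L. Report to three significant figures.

θ_c ≈ 1.68 d

At the target effluent, Y k S/(K_s+S) = 0.439×7.66×8.13/39.73 = 0.6881 d⁻¹.
1/θ_c = 0.6881 − 0.0914 = 0.5967 d⁻¹, so θ_c = 1.676 d.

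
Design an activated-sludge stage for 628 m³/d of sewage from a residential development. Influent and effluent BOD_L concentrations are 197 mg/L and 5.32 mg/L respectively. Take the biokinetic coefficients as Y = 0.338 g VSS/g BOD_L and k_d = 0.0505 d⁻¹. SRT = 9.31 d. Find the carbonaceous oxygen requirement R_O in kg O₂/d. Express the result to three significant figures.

Correct the yield for decay: Y_obs = Y/(1 + k_d θ_c) = 0.338 / (1 + 0.0505 × 9.31) = 0.338 / 1.470 = 0.2299.
Substrate removed = Q·(S₀ − S) = 628 m³/d × (197 − 5.32) g/m³ = 1.2×10^5 g/d = 120.4 kg/d.
Biomass synthesised: P_X = Y_obs × 120.4 = 27.68 kg VSS/d.
R_O = Q·ΔS − 1.42 P_X = 120.4 − 39.30 = 81.08 kg O₂/d.

R_O ≈ 81.1 kg O₂/d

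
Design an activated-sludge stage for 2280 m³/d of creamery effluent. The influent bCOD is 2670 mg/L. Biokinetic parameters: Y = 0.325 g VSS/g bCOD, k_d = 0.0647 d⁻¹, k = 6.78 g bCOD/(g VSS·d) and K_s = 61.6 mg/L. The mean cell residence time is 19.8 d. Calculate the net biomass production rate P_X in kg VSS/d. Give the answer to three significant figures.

P_X ≈ 866 kg VSS/d

For a completely mixed reactor with recycle the Lawrence–McCarty relation gives S = K_s·(1 + k_d·θ_c) / [θ_c·(Y·k − k_d) − 1] = 61.6 × (1 + 0.0647 × 19.8) / [19.8 × (0.325 × 6.78 − 0.0647) − 1] = 140.5 / 41.35 = 3.398 mg/L.
Y_obs = Y / (1 + k_d θ_c) = 0.325 / (1 + 0.0647 × 19.8) = 0.325 / 2.281 = 0.1425.
ΔS = 2670 − 3.40 = 2667 mg/L, so the substrate removal rate is 2280 × 2667/1000 = 6080 kg bCOD/d.
So the net sludge growth is P_X = 0.1425 × 6080 = 866.2 kg VSS/d.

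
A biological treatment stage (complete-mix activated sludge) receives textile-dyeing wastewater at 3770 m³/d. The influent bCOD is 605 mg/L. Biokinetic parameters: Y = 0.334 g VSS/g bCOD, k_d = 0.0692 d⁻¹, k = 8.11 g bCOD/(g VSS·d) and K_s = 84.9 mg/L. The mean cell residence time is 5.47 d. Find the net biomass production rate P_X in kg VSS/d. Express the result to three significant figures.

From the Monod/SRT balance for a CMAS, S = K_s·(1+k_d θ_c)/[θ_c·(Y k − k_d) − 1] = 84.9 × (1 + 0.0692 × 5.47) / [5.47 × (0.334 × 8.11 − 0.0692) − 1] = 117.0 / 13.44 = 8.709 mg/L.
Correct the yield for decay: Y_obs = Y/(1 + k_d θ_c) = 0.334 / (1 + 0.0692 × 5.47) = 0.334 / 1.379 = 0.2423.
Substrate removed = Q·(S₀ − S) = 3770 m³/d × (605 − 8.71) g/m³ = 2.25×10^6 g/d = 2248 kg/d.
So the net sludge growth is P_X = 0.2423 × 2248 = 544.7 kg VSS/d.

P_X ≈ 545 kg VSS/d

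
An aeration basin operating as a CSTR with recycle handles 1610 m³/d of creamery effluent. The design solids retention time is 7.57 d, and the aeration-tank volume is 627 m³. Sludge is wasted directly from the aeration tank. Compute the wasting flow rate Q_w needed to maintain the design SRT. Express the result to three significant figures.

Q_w ≈ 82.8 m³/d

Wasting from the aeration tank: Q_w = V / θ_c = 627.0 / 7.57 = 82.83 m³/d.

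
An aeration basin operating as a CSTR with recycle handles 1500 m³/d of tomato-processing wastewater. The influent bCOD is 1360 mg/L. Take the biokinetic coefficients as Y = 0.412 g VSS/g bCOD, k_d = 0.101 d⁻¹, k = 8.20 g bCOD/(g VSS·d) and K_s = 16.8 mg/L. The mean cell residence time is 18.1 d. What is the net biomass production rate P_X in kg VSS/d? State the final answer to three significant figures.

Effluent substrate depends only on kinetics and SRT: S = K_s(1 + k_d θ_c) / [θ_c(Yk − k_d) − 1] = 16.8 × (1 + 0.101 × 18.1) / [18.1 × (0.412 × 8.20 − 0.101) − 1] = 47.51 / 58.32 = 0.8147 mg/L.
Correct the yield for decay: Y_obs = Y/(1 + k_d θ_c) = 0.412 / (1 + 0.101 × 18.1) = 0.412 / 2.828 = 0.1457.
Q·(S₀ − S) = 1500 × (1360 − 0.815) × 10⁻³ = 2039 kg/d removed.
Biomass produced: P_X = Y_obs·Q·ΔS = 0.1457 × 2039 ≈ 297.0 kg VSS/d.

P_X ≈ 297 kg VSS/d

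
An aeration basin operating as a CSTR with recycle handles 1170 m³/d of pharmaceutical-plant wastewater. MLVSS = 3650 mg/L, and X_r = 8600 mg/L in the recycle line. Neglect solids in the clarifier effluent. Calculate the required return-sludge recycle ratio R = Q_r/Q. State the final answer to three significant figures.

R = Q_r/Q = X/(X_r − X) = 3650 / (8600 − 3650) = 0.7374.

R ≈ 0.737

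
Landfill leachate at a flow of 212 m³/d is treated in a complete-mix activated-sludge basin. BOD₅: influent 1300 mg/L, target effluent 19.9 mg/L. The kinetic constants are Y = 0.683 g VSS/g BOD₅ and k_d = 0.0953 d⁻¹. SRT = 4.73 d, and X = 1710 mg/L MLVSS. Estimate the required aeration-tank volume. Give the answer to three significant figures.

Rearranging the biomass balance for a CMAS with decay, V = Y·Q·ΔS·θ_c / [X·(1+k_d θ_c)] = 0.683 × 212 × (1300 − 19.9) × 4.73 / [1710 × (1 + 0.0953 × 4.73)] = 8.77×10^5 / 2481 = 353.4 m³.

V ≈ 353 m³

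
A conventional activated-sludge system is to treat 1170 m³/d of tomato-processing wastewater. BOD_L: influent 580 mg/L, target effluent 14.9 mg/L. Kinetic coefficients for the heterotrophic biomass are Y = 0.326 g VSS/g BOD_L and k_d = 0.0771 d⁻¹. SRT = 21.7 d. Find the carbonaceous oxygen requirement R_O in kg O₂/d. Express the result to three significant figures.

Y_obs = Y / (1 + k_d θ_c) = 0.326 / (1 + 0.0771 × 21.7) = 0.326 / 2.673 = 0.1220.
Substrate removed = Q·(S₀ − S) = 1170 m³/d × (580 − 14.9) g/m³ = 6.61×10^5 g/d = 661.2 kg/d.
P_X = Y_obs·Q·(S₀ − S) = 0.1220 × 661.2 = 80.63 kg VSS/d.
R_O = Q·ΔS − 1.42 P_X = 661.2 − 114.5 = 546.7 kg O₂/d.

R_O ≈ 547 kg O₂/d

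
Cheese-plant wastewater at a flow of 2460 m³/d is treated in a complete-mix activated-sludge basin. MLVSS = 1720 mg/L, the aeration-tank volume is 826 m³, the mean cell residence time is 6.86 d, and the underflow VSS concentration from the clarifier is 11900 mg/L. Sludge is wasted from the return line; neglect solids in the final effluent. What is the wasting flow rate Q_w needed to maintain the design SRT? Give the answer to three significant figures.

Q_w ≈ 17.4 m³/d

Q_w = (V·X)/(θ_c X_r) = 826.0 × 1720 / (6.86 × 11900) = 17.40 m³/d.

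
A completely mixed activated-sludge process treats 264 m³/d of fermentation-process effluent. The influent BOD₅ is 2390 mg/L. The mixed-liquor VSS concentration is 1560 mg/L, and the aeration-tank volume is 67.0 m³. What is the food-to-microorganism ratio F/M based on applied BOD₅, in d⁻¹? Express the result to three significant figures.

F/M = applied load / biomass = Q·S₀/(V·X) = 264 × 2390 / (67.00 × 1560) = 6.037 d⁻¹.

F/M ≈ 6.04 d⁻¹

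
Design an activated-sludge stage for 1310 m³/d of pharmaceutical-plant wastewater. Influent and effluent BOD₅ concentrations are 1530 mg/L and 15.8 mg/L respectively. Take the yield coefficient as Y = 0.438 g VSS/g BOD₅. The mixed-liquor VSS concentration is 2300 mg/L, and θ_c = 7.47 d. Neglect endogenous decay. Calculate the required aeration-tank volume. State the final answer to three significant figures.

V·X = Y·Q·ΔS·θ_c gives V = 0.438 × 1310 × (1530 − 15.8) × 7.47 / 2300 = 2822 m³.

V ≈ 2820 m³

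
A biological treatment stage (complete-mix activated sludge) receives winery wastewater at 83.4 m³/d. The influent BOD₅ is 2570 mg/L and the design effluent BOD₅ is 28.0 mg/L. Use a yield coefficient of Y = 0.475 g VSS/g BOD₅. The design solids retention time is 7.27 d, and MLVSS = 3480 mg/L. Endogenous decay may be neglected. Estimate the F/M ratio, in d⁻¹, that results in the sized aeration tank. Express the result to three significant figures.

F/M ≈ 0.293 d⁻¹

Biomass mass balance (decay neglected): V·X = Y·Q·(S₀ − S)·θ_c, so V = 0.475 × 83.4 × (2570 − 28.0) × 7.27 / 3480 = 210.4 m³.
F/M = Q·S₀ / (V·X) = 83.4 × 2570 / (210.4 × 3480) = 0.2928 g BOD₅·(g VSS·d)⁻¹.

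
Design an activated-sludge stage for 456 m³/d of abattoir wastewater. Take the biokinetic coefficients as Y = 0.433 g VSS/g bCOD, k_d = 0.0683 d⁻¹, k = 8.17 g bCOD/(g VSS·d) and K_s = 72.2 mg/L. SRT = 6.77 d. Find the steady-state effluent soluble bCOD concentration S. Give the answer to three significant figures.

Effluent substrate depends only on kinetics and SRT: S = K_s(1 + k_d θ_c) / [θ_c(Yk − k_d) − 1] = 72.2 × (1 + 0.0683 × 6.77) / [6.77 × (0.433 × 8.17 − 0.0683) − 1] = 105.6 / 22.49 = 4.695 mg/L.

S ≈ 4.70 mg/L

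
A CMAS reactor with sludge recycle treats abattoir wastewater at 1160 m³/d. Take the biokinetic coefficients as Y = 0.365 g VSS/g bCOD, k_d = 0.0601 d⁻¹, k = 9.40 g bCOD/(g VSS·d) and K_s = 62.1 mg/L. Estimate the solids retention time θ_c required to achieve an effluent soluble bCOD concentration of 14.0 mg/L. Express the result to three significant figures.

From 1/θ_c = Y·k·S/(K_s + S) − k_d: Y·k·S/(K_s+S) = 0.365 × 9.40 × 14.0 / (62.1 + 14.0) = 0.6312 d⁻¹.
1/θ_c = 0.6312 − 0.0601 = 0.5711 d⁻¹, so θ_c = 1.751 d.

θ_c ≈ 1.75 d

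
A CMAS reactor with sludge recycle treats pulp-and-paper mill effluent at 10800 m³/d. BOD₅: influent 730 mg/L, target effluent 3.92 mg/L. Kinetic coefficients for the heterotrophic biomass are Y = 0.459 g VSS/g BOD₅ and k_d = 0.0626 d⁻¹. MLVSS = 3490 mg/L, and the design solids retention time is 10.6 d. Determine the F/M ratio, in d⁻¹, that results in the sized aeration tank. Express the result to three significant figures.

F/M ≈ 0.344 d⁻¹

Rearranging the biomass balance for a CMAS with decay, V = Y·Q·ΔS·θ_c / [X·(1+k_d θ_c)] = 0.459 × 10800 × (730 − 3.92) × 10.6 / [3490 × (1 + 0.0626 × 10.6)] = 3.82×10^7 / 5806 = 6571 m³.
F/M = applied load / biomass = Q·S₀/(V·X) = 10800 × 730 / (6571 × 3490) = 0.3438 d⁻¹.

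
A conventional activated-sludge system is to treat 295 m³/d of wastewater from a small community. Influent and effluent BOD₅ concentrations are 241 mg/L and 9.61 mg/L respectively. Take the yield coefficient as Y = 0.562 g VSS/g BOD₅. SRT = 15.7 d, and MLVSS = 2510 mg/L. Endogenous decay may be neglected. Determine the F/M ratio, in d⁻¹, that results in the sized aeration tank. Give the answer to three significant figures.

With k_d = 0 the design equation reduces to V = Y Q (S₀−S) θ_c / X = 0.562 × 295 × (241 − 9.61) × 15.7 / 2510 = 240.0 m³.
Food-to-microorganism ratio F/M = Q S₀ / (V X) = 295 × 241 / (240.0 × 2510) = 0.1180 d⁻¹.

F/M ≈ 0.118 d⁻¹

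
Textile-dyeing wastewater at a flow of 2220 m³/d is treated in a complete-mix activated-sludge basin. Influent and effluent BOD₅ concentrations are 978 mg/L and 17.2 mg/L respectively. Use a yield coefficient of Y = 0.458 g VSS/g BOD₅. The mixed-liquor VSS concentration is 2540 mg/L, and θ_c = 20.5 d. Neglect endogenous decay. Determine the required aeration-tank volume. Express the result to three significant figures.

With k_d = 0 the design equation reduces to V = Y Q (S₀−S) θ_c / X = 0.458 × 2220 × (978 − 17.2) × 20.5 / 2540 = 7884 m³.

V ≈ 7880 m³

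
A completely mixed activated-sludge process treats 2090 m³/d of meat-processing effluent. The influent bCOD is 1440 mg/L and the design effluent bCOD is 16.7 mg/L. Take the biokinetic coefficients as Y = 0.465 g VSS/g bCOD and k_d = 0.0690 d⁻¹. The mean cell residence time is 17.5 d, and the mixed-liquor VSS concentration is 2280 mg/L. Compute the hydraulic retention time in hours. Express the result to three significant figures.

τ ≈ 55.2 h

Rearranging the biomass balance for a CMAS with decay, V = Y·Q·ΔS·θ_c / [X·(1+k_d θ_c)] = 0.465 × 2090 × (1440 − 16.7) × 17.5 / [2280 × (1 + 0.0690 × 17.5)] = 2.42×10^7 / 5033 = 4809 m³.
τ = V/Q = 4809/2090 = 2.301 d, or 55.23 h.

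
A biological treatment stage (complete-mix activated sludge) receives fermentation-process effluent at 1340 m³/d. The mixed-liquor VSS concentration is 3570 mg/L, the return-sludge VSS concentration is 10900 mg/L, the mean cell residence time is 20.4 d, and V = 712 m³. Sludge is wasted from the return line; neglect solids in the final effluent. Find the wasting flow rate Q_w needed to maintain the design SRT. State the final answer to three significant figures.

θ_c = V·X/(Q_w·X_r) when wasting from the recycle, so Q_w = V·X/(θ_c·X_r) = 712.0 × 3570 / (20.4 × 10900) = 11.43 m³/d.

Q_w ≈ 11.4 m³/d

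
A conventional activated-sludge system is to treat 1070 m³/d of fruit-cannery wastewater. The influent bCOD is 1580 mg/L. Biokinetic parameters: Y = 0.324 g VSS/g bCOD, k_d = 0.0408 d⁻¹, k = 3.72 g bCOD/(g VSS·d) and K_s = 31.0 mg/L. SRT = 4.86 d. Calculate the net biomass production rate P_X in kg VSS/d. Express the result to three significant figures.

For a completely mixed reactor with recycle the Lawrence–McCarty relation gives S = K_s·(1 + k_d·θ_c) / [θ_c·(Y·k − k_d) − 1] = 31.0 × (1 + 0.0408 × 4.86) / [4.86 × (0.324 × 3.72 − 0.0408) − 1] = 37.15 / 4.659 = 7.973 mg/L.
Y_obs = Y / (1 + k_d θ_c) = 0.324 / (1 + 0.0408 × 4.86) = 0.324 / 1.198 = 0.2704.
ΔS = 1580 − 7.97 = 1572 mg/L, so the substrate removal rate is 1070 × 1572/1000 = 1682 kg bCOD/d.
So the net sludge growth is P_X = 0.2704 × 1682 = 454.8 kg VSS/d.

P_X ≈ 455 kg VSS/d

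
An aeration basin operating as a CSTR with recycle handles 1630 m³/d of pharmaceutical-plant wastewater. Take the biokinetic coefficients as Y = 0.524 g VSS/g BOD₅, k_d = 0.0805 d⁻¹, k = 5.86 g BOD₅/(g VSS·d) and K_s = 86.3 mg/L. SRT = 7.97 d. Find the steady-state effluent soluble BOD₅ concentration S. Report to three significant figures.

For a completely mixed reactor with recycle the Lawrence–McCarty relation gives S = K_s·(1 + k_d·θ_c) / [θ_c·(Y·k − k_d) − 1] = 86.3 × (1 + 0.0805 × 7.97) / [7.97 × (0.524 × 5.86 − 0.0805) − 1] = 141.7 / 22.83 = 6.205 mg/L.

S ≈ 6.20 mg/L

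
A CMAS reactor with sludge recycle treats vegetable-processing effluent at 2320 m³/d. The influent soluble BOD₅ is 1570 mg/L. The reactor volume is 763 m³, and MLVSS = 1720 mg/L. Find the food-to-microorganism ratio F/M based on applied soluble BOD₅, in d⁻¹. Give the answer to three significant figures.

F/M ≈ 2.78 d⁻¹

F/M = applied load / biomass = Q·S₀/(V·X) = 2320 × 1570 / (763.0 × 1720) = 2.775 d⁻¹.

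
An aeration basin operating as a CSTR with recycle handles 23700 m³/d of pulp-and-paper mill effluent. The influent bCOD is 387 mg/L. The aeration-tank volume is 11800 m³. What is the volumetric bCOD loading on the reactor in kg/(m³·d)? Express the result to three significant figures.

L_v ≈ 0.777 kg bCOD/(m³·d)

Applied bCOD load per unit volume = Q·S₀/V = (23700 × 387/1000)/11800 = 0.7773 kg bCOD·m⁻³·d⁻¹.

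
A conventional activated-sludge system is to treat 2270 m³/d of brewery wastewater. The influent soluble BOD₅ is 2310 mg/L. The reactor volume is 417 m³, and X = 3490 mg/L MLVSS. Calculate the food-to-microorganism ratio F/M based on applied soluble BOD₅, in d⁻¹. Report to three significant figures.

F/M ≈ 3.60 d⁻¹

Food-to-microorganism ratio F/M = Q S₀ / (V X) = 2270 × 2310 / (417.0 × 3490) = 3.603 d⁻¹.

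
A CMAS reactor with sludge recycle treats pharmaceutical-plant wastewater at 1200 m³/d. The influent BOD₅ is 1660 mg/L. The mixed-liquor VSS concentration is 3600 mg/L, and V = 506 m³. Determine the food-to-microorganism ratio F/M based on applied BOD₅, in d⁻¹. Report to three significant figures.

F/M ≈ 1.09 d⁻¹

F/M = applied load / biomass = Q·S₀/(V·X) = 1200 × 1660 / (506.0 × 3600) = 1.094 d⁻¹.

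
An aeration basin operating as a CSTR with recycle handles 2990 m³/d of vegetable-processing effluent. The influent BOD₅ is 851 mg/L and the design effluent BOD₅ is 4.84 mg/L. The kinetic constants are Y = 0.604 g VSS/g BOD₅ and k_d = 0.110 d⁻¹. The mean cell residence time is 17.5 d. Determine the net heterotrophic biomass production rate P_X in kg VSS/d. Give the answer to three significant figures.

P_X ≈ 522 kg VSS/d

Correct the yield for decay: Y_obs = Y/(1 + k_d θ_c) = 0.604 / (1 + 0.110 × 17.5) = 0.604 / 2.925 = 0.2065.
Mass of BOD₅ removed per day: Q(S₀ − S) = 2990 × 846.2 g/m³ = 2530 kg/d.
Biomass produced: P_X = Y_obs·Q·ΔS = 0.2065 × 2530 ≈ 522.4 kg VSS/d.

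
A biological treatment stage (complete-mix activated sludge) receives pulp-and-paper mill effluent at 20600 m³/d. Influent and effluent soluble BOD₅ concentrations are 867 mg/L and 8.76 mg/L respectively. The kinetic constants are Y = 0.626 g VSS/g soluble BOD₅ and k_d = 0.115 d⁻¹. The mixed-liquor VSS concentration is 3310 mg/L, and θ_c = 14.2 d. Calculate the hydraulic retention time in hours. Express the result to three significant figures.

From the SRT design equation V = Y Q (S₀−S) θ_c / [X (1 + k_d θ_c)] = 0.626 × 20600 × (867 − 8.76) × 14.2 / [3310 × (1 + 0.115 × 14.2)] = 1.57×10^8 / 8715 = 18033 m³.
τ = V/Q = 18033/20600 = 0.8754 d, or 21.01 h.

τ ≈ 21.0 h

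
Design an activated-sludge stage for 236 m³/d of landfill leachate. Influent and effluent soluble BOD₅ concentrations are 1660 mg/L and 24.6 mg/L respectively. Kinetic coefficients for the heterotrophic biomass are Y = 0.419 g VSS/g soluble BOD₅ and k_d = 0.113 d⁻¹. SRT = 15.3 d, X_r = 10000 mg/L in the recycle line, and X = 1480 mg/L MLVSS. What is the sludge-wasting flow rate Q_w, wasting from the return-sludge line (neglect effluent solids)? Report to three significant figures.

Q_w ≈ 5.93 m³/d

Rearranging the biomass balance for a CMAS with decay, V = Y·Q·ΔS·θ_c / [X·(1+k_d θ_c)] = 0.419 × 236 × (1660 − 24.6) × 15.3 / [1480 × (1 + 0.113 × 15.3)] = 2.47×10^6 / 4039 = 612.6 m³.
θ_c = V·X/(Q_w·X_r) when wasting from the recycle, so Q_w = V·X/(θ_c·X_r) = 612.6 × 1480 / (15.3 × 10000) = 5.926 m³/d.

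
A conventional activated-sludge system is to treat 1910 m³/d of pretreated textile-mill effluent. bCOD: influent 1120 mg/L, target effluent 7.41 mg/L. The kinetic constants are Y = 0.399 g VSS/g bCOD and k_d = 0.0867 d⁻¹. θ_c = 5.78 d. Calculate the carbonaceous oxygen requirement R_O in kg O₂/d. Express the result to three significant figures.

Correct the yield for decay: Y_obs = Y/(1 + k_d θ_c) = 0.399 / (1 + 0.0867 × 5.78) = 0.399 / 1.501 = 0.2658.
Mass of bCOD removed per day: Q(S₀ − S) = 1910 × 1113 g/m³ = 2125 kg/d.
Net sludge production P_X = 0.2658 × 2125 = 564.8 kg VSS/d.
R_O = Q·(S₀ − S) − 1.42·P_X = 2125 − 1.42 × 564.8 = 1323 kg O₂/d.

R_O ≈ 1320 kg O₂/d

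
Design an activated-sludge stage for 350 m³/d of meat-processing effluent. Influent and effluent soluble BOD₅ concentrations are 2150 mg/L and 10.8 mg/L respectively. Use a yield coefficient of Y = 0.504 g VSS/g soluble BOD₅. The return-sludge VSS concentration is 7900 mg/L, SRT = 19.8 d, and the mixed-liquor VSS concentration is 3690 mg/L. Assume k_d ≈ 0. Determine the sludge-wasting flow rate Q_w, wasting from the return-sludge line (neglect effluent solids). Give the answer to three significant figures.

Biomass mass balance (decay neglected): V·X = Y·Q·(S₀ − S)·θ_c, so V = 0.504 × 350 × (2150 − 10.8) × 19.8 / 3690 = 2025 m³.
Q_w = (V·X)/(θ_c X_r) = 2025 × 3690 / (19.8 × 7900) = 47.77 m³/d.

Q_w ≈ 47.8 m³/d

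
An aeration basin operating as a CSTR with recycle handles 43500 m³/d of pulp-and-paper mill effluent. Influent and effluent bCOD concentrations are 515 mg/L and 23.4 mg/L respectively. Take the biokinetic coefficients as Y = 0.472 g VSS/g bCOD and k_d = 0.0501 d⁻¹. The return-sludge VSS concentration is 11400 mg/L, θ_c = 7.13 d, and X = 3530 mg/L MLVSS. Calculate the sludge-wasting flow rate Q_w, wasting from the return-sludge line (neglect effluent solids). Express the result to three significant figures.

Q_w ≈ 652 m³/d

From the SRT design equation V = Y Q (S₀−S) θ_c / [X (1 + k_d θ_c)] = 0.472 × 43500 × (515 − 23.4) × 7.13 / [3530 × (1 + 0.0501 × 7.13)] = 7.2×10^7 / 4791 = 15021 m³.
θ_c = V·X/(Q_w·X_r) when wasting from the recycle, so Q_w = V·X/(θ_c·X_r) = 15021 × 3530 / (7.13 × 11400) = 652.4 m³/d.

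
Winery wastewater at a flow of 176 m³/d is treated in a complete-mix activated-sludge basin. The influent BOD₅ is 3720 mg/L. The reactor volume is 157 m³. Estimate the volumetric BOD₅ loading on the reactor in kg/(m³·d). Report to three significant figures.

L_v ≈ 4.17 kg BOD₅/(m³·d)

Applied BOD₅ load per unit volume = Q·S₀/V = (176 × 3720/1000)/157.0 = 4.170 kg BOD₅·m⁻³·d⁻¹.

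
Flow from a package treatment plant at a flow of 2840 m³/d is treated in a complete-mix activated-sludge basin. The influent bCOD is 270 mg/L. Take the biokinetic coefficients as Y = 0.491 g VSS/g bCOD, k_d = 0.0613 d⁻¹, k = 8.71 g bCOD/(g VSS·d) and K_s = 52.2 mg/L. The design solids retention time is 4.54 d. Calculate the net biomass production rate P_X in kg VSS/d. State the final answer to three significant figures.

Effluent substrate depends only on kinetics and SRT: S = K_s(1 + k_d θ_c) / [θ_c(Yk − k_d) − 1] = 52.2 × (1 + 0.0613 × 4.54) / [4.54 × (0.491 × 8.71 − 0.0613) − 1] = 66.73 / 18.14 = 3.679 mg/L.
Y_obs = Y / (1 + k_d θ_c) = 0.491 / (1 + 0.0613 × 4.54) = 0.491 / 1.278 = 0.3841.
Q·(S₀ − S) = 2840 × (270 − 3.68) × 10⁻³ = 756.3 kg/d removed.
P_X = Y_obs · Q(S₀ − S) = 0.3841 × 756.3 = 290.5 kg VSS/d.

P_X ≈ 291 kg VSS/d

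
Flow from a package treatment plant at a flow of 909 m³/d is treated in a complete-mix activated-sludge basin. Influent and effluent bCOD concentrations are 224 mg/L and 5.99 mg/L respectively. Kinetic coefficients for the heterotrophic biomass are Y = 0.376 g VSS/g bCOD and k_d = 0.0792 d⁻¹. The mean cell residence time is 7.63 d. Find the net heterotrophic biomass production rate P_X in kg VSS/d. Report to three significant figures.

Observed yield with endogenous decay: Y_obs = Y / (1 + k_d·θ_c) = 0.376 / (1 + 0.0792 × 7.63) = 0.376 / 1.604 = 0.2344 g VSS/g bCOD.
Mass of bCOD removed per day: Q(S₀ − S) = 909 × 218.0 g/m³ = 198.2 kg/d.
Net biomass production P_X = Y_obs × Q·(S₀ − S) = 0.2344 × 198.2 = 46.45 kg VSS/d.

P_X ≈ 46.4 kg VSS/d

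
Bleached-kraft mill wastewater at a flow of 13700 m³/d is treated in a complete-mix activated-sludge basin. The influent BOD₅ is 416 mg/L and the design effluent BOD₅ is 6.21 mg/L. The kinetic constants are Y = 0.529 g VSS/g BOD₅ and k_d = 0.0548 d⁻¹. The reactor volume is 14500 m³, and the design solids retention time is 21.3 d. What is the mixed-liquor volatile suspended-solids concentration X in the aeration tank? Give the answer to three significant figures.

X ≈ 2010 mg/L

Solving the biomass balance for X: X = Y Q (S₀−S) θ_c / [V (1+k_d θ_c)] = 0.529 × 13700 × (416 − 6.21) × 21.3 / [14500 × (1 + 0.0548 × 21.3)] = 2013 mg/L.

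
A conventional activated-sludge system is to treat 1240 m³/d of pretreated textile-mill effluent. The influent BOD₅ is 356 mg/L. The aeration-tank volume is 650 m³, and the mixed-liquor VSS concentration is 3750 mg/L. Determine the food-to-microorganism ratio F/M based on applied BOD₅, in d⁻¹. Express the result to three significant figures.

F/M ≈ 0.181 d⁻¹

Food-to-microorganism ratio F/M = Q S₀ / (V X) = 1240 × 356 / (650.0 × 3750) = 0.1811 d⁻¹.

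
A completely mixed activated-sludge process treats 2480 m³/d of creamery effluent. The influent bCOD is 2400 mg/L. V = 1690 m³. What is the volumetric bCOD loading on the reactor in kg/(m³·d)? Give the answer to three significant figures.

Applied bCOD load per unit volume = Q·S₀/V = (2480 × 2400/1000)/1690 = 3.522 kg bCOD·m⁻³·d⁻¹.

L_v ≈ 3.52 kg bCOD/(m³·d)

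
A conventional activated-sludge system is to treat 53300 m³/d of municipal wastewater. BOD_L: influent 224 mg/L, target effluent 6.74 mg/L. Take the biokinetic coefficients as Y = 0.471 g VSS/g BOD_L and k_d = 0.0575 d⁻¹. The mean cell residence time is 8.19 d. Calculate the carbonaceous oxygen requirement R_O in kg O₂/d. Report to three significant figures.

Y_obs = Y / (1 + k_d θ_c) = 0.471 / (1 + 0.0575 × 8.19) = 0.471 / 1.471 = 0.3202.
Mass of BOD_L removed per day: Q(S₀ − S) = 53300 × 217.3 g/m³ = 11580 kg/d.
Net sludge production P_X = 0.3202 × 11580 = 3708 kg VSS/d.
R_O = Q·ΔS − 1.42 P_X = 11580 − 5265 = 6315 kg O₂/d.

R_O ≈ 6310 kg O₂/d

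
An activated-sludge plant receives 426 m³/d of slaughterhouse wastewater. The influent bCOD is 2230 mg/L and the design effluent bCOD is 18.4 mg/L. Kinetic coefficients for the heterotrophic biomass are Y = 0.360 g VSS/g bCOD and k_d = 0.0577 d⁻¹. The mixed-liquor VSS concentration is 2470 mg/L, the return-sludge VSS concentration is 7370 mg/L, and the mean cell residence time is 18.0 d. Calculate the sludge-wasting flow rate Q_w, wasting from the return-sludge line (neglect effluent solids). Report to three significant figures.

Q_w ≈ 22.6 m³/d

From the SRT design equation V = Y Q (S₀−S) θ_c / [X (1 + k_d θ_c)] = 0.360 × 426 × (2230 − 18.4) × 18.0 / [2470 × (1 + 0.0577 × 18.0)] = 6.11×10^6 / 5035 = 1212 m³.
Q_w = (V·X)/(θ_c X_r) = 1212 × 2470 / (18.0 × 7370) = 22.57 m³/d.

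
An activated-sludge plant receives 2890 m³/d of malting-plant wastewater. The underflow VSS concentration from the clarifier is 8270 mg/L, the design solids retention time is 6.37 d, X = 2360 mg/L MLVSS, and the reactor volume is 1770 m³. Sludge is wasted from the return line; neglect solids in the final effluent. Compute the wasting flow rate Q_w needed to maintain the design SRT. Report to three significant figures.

Q_w = (V·X)/(θ_c X_r) = 1770 × 2360 / (6.37 × 8270) = 79.29 m³/d.

Q_w ≈ 79.3 m³/d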